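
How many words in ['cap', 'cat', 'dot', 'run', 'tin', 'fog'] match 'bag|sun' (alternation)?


Alternation 'bag|sun' matches either 'bag' or 'sun'.
Checking each word:
  'cap' -> no
  'cat' -> no
  'dot' -> no
  'run' -> no
  'tin' -> no
  'fog' -> no
Matches: []
Count: 0

0


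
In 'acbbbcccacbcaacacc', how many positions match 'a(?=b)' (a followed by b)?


Lookahead 'a(?=b)' matches 'a' only when followed by 'b'.
String: 'acbbbcccacbcaacacc'
Checking each position where char is 'a':
  pos 0: 'a' -> no (next='c')
  pos 8: 'a' -> no (next='c')
  pos 12: 'a' -> no (next='a')
  pos 13: 'a' -> no (next='c')
  pos 15: 'a' -> no (next='c')
Matching positions: []
Count: 0

0


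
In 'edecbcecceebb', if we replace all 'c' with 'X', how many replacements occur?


re.sub('c', 'X', text) replaces every occurrence of 'c' with 'X'.
Text: 'edecbcecceebb'
Scanning for 'c':
  pos 3: 'c' -> replacement #1
  pos 5: 'c' -> replacement #2
  pos 7: 'c' -> replacement #3
  pos 8: 'c' -> replacement #4
Total replacements: 4

4


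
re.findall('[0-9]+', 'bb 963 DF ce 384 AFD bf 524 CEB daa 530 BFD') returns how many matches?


Pattern '[0-9]+' finds one or more digits.
Text: 'bb 963 DF ce 384 AFD bf 524 CEB daa 530 BFD'
Scanning for matches:
  Match 1: '963'
  Match 2: '384'
  Match 3: '524'
  Match 4: '530'
Total matches: 4

4


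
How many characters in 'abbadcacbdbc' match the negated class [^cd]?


Negated class [^cd] matches any char NOT in {c, d}
Scanning 'abbadcacbdbc':
  pos 0: 'a' -> MATCH
  pos 1: 'b' -> MATCH
  pos 2: 'b' -> MATCH
  pos 3: 'a' -> MATCH
  pos 4: 'd' -> no (excluded)
  pos 5: 'c' -> no (excluded)
  pos 6: 'a' -> MATCH
  pos 7: 'c' -> no (excluded)
  pos 8: 'b' -> MATCH
  pos 9: 'd' -> no (excluded)
  pos 10: 'b' -> MATCH
  pos 11: 'c' -> no (excluded)
Total matches: 7

7


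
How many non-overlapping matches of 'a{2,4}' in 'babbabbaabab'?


Pattern 'a{2,4}' matches between 2 and 4 consecutive a's (greedy).
String: 'babbabbaabab'
Finding runs of a's and applying greedy matching:
  Run at pos 1: 'a' (length 1)
  Run at pos 4: 'a' (length 1)
  Run at pos 7: 'aa' (length 2)
  Run at pos 10: 'a' (length 1)
Matches: ['aa']
Count: 1

1


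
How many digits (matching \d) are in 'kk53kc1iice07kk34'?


\d matches any digit 0-9.
Scanning 'kk53kc1iice07kk34':
  pos 2: '5' -> DIGIT
  pos 3: '3' -> DIGIT
  pos 6: '1' -> DIGIT
  pos 11: '0' -> DIGIT
  pos 12: '7' -> DIGIT
  pos 15: '3' -> DIGIT
  pos 16: '4' -> DIGIT
Digits found: ['5', '3', '1', '0', '7', '3', '4']
Total: 7

7


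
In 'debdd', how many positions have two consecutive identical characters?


Looking for consecutive identical characters in 'debdd':
  pos 0-1: 'd' vs 'e' -> different
  pos 1-2: 'e' vs 'b' -> different
  pos 2-3: 'b' vs 'd' -> different
  pos 3-4: 'd' vs 'd' -> MATCH ('dd')
Consecutive identical pairs: ['dd']
Count: 1

1


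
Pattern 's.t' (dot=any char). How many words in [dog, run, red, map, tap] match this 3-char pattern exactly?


Pattern 's.t' means: starts with 's', any single char, ends with 't'.
Checking each word (must be exactly 3 chars):
  'dog' (len=3): no
  'run' (len=3): no
  'red' (len=3): no
  'map' (len=3): no
  'tap' (len=3): no
Matching words: []
Total: 0

0


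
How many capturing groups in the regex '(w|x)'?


To count capturing groups, count each '(' that starts a group.
Pattern: '(w|x)'
Walking through the pattern:
  Position 0: '(' -> group #1
Total capturing groups: 1

1


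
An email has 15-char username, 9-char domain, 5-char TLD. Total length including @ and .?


An email address has format: username@domain.tld
Username length: 15
'@' character: 1
Domain length: 9
'.' character: 1
TLD length: 5
Total = 15 + 1 + 9 + 1 + 5 = 31

31


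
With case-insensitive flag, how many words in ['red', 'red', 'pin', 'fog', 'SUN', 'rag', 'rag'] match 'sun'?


Case-insensitive matching: compare each word's lowercase form to 'sun'.
  'red' -> lower='red' -> no
  'red' -> lower='red' -> no
  'pin' -> lower='pin' -> no
  'fog' -> lower='fog' -> no
  'SUN' -> lower='sun' -> MATCH
  'rag' -> lower='rag' -> no
  'rag' -> lower='rag' -> no
Matches: ['SUN']
Count: 1

1


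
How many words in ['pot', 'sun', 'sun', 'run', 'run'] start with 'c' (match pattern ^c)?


Pattern ^c anchors to start of word. Check which words begin with 'c':
  'pot' -> no
  'sun' -> no
  'sun' -> no
  'run' -> no
  'run' -> no
Matching words: []
Count: 0

0


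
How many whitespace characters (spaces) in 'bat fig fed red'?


\s matches whitespace characters (spaces, tabs, etc.).
Text: 'bat fig fed red'
This text has 4 words separated by spaces.
Number of spaces = number of words - 1 = 4 - 1 = 3

3


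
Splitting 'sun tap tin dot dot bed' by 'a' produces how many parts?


Splitting by 'a' breaks the string at each occurrence of the separator.
Text: 'sun tap tin dot dot bed'
Parts after split:
  Part 1: 'sun t'
  Part 2: 'p tin dot dot bed'
Total parts: 2

2


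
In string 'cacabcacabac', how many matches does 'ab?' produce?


Pattern 'ab?' matches 'a' optionally followed by 'b'.
String: 'cacabcacabac'
Scanning left to right for 'a' then checking next char:
  Match 1: 'a' (a not followed by b)
  Match 2: 'ab' (a followed by b)
  Match 3: 'a' (a not followed by b)
  Match 4: 'ab' (a followed by b)
  Match 5: 'a' (a not followed by b)
Total matches: 5

5


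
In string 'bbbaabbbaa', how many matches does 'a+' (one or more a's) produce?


Pattern 'a+' matches one or more consecutive a's.
String: 'bbbaabbbaa'
Scanning for runs of a:
  Match 1: 'aa' (length 2)
  Match 2: 'aa' (length 2)
Total matches: 2

2


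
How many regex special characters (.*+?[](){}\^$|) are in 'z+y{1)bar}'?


Regex special characters are: . * + ? [ ] ( ) { } \ ^ $ |
Scanning 'z+y{1)bar}':
  pos 1: '+' -> SPECIAL
  pos 3: '{' -> SPECIAL
  pos 5: ')' -> SPECIAL
  pos 9: '}' -> SPECIAL
Special chars found: ['+', '{', ')', '}']
Total: 4

4


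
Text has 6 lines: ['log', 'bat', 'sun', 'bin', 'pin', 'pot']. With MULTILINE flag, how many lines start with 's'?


With MULTILINE flag, ^ matches the start of each line.
Lines: ['log', 'bat', 'sun', 'bin', 'pin', 'pot']
Checking which lines start with 's':
  Line 1: 'log' -> no
  Line 2: 'bat' -> no
  Line 3: 'sun' -> MATCH
  Line 4: 'bin' -> no
  Line 5: 'pin' -> no
  Line 6: 'pot' -> no
Matching lines: ['sun']
Count: 1

1


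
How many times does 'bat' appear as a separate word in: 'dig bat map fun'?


Scanning each word for exact match 'bat':
  Word 1: 'dig' -> no
  Word 2: 'bat' -> MATCH
  Word 3: 'map' -> no
  Word 4: 'fun' -> no
Total matches: 1

1


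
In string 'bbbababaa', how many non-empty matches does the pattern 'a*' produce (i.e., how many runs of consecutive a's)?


Pattern 'a*' matches zero or more a's. We want non-empty runs of consecutive a's.
String: 'bbbababaa'
Walking through the string to find runs of a's:
  Run 1: positions 3-3 -> 'a'
  Run 2: positions 5-5 -> 'a'
  Run 3: positions 7-8 -> 'aa'
Non-empty runs found: ['a', 'a', 'aa']
Count: 3

3


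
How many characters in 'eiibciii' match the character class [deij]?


Character class [deij] matches any of: {d, e, i, j}
Scanning string 'eiibciii' character by character:
  pos 0: 'e' -> MATCH
  pos 1: 'i' -> MATCH
  pos 2: 'i' -> MATCH
  pos 3: 'b' -> no
  pos 4: 'c' -> no
  pos 5: 'i' -> MATCH
  pos 6: 'i' -> MATCH
  pos 7: 'i' -> MATCH
Total matches: 6

6


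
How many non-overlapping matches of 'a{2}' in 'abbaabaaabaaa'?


Pattern 'a{2}' matches exactly 2 consecutive a's (greedy, non-overlapping).
String: 'abbaabaaabaaa'
Scanning for runs of a's:
  Run at pos 0: 'a' (length 1) -> 0 match(es)
  Run at pos 3: 'aa' (length 2) -> 1 match(es)
  Run at pos 6: 'aaa' (length 3) -> 1 match(es)
  Run at pos 10: 'aaa' (length 3) -> 1 match(es)
Matches found: ['aa', 'aa', 'aa']
Total: 3

3


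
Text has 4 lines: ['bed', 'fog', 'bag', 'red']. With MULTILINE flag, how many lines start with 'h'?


With MULTILINE flag, ^ matches the start of each line.
Lines: ['bed', 'fog', 'bag', 'red']
Checking which lines start with 'h':
  Line 1: 'bed' -> no
  Line 2: 'fog' -> no
  Line 3: 'bag' -> no
  Line 4: 'red' -> no
Matching lines: []
Count: 0

0


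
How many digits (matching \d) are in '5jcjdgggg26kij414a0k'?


\d matches any digit 0-9.
Scanning '5jcjdgggg26kij414a0k':
  pos 0: '5' -> DIGIT
  pos 9: '2' -> DIGIT
  pos 10: '6' -> DIGIT
  pos 14: '4' -> DIGIT
  pos 15: '1' -> DIGIT
  pos 16: '4' -> DIGIT
  pos 18: '0' -> DIGIT
Digits found: ['5', '2', '6', '4', '1', '4', '0']
Total: 7

7


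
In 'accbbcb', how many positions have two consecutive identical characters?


Looking for consecutive identical characters in 'accbbcb':
  pos 0-1: 'a' vs 'c' -> different
  pos 1-2: 'c' vs 'c' -> MATCH ('cc')
  pos 2-3: 'c' vs 'b' -> different
  pos 3-4: 'b' vs 'b' -> MATCH ('bb')
  pos 4-5: 'b' vs 'c' -> different
  pos 5-6: 'c' vs 'b' -> different
Consecutive identical pairs: ['cc', 'bb']
Count: 2

2


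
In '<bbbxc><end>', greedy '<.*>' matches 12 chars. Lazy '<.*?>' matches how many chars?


Greedy '<.*>' tries to match as MUCH as possible.
Lazy '<.*?>' tries to match as LITTLE as possible.

String: '<bbbxc><end>'
Greedy '<.*>' starts at first '<' and extends to the LAST '>': '<bbbxc><end>' (12 chars)
Lazy '<.*?>' starts at first '<' and stops at the FIRST '>': '<bbbxc>' (7 chars)

7


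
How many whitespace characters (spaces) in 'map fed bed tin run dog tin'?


\s matches whitespace characters (spaces, tabs, etc.).
Text: 'map fed bed tin run dog tin'
This text has 7 words separated by spaces.
Number of spaces = number of words - 1 = 7 - 1 = 6

6


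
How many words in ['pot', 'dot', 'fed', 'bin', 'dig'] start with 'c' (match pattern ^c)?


Pattern ^c anchors to start of word. Check which words begin with 'c':
  'pot' -> no
  'dot' -> no
  'fed' -> no
  'bin' -> no
  'dig' -> no
Matching words: []
Count: 0

0


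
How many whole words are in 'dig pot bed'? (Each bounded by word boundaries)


Word boundaries (\b) mark the start/end of each word.
Text: 'dig pot bed'
Splitting by whitespace:
  Word 1: 'dig'
  Word 2: 'pot'
  Word 3: 'bed'
Total whole words: 3

3


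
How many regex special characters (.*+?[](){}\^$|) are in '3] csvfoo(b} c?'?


Regex special characters are: . * + ? [ ] ( ) { } \ ^ $ |
Scanning '3] csvfoo(b} c?':
  pos 1: ']' -> SPECIAL
  pos 9: '(' -> SPECIAL
  pos 11: '}' -> SPECIAL
  pos 14: '?' -> SPECIAL
Special chars found: [']', '(', '}', '?']
Total: 4

4


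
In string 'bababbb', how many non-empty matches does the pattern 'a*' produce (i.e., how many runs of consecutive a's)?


Pattern 'a*' matches zero or more a's. We want non-empty runs of consecutive a's.
String: 'bababbb'
Walking through the string to find runs of a's:
  Run 1: positions 1-1 -> 'a'
  Run 2: positions 3-3 -> 'a'
Non-empty runs found: ['a', 'a']
Count: 2

2


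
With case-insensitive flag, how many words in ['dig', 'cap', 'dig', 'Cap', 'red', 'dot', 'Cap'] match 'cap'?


Case-insensitive matching: compare each word's lowercase form to 'cap'.
  'dig' -> lower='dig' -> no
  'cap' -> lower='cap' -> MATCH
  'dig' -> lower='dig' -> no
  'Cap' -> lower='cap' -> MATCH
  'red' -> lower='red' -> no
  'dot' -> lower='dot' -> no
  'Cap' -> lower='cap' -> MATCH
Matches: ['cap', 'Cap', 'Cap']
Count: 3

3


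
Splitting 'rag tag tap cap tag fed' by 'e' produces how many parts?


Splitting by 'e' breaks the string at each occurrence of the separator.
Text: 'rag tag tap cap tag fed'
Parts after split:
  Part 1: 'rag tag tap cap tag f'
  Part 2: 'd'
Total parts: 2

2


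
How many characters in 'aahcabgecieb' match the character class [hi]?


Character class [hi] matches any of: {h, i}
Scanning string 'aahcabgecieb' character by character:
  pos 0: 'a' -> no
  pos 1: 'a' -> no
  pos 2: 'h' -> MATCH
  pos 3: 'c' -> no
  pos 4: 'a' -> no
  pos 5: 'b' -> no
  pos 6: 'g' -> no
  pos 7: 'e' -> no
  pos 8: 'c' -> no
  pos 9: 'i' -> MATCH
  pos 10: 'e' -> no
  pos 11: 'b' -> no
Total matches: 2

2


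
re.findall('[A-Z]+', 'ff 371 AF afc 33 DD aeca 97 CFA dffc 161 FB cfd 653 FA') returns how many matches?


Pattern '[A-Z]+' finds one or more uppercase letters.
Text: 'ff 371 AF afc 33 DD aeca 97 CFA dffc 161 FB cfd 653 FA'
Scanning for matches:
  Match 1: 'AF'
  Match 2: 'DD'
  Match 3: 'CFA'
  Match 4: 'FB'
  Match 5: 'FA'
Total matches: 5

5


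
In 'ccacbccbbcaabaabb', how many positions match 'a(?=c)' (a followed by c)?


Lookahead 'a(?=c)' matches 'a' only when followed by 'c'.
String: 'ccacbccbbcaabaabb'
Checking each position where char is 'a':
  pos 2: 'a' -> MATCH (next='c')
  pos 10: 'a' -> no (next='a')
  pos 11: 'a' -> no (next='b')
  pos 13: 'a' -> no (next='a')
  pos 14: 'a' -> no (next='b')
Matching positions: [2]
Count: 1

1


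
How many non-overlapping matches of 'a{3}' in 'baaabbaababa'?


Pattern 'a{3}' matches exactly 3 consecutive a's (greedy, non-overlapping).
String: 'baaabbaababa'
Scanning for runs of a's:
  Run at pos 1: 'aaa' (length 3) -> 1 match(es)
  Run at pos 6: 'aa' (length 2) -> 0 match(es)
  Run at pos 9: 'a' (length 1) -> 0 match(es)
  Run at pos 11: 'a' (length 1) -> 0 match(es)
Matches found: ['aaa']
Total: 1

1


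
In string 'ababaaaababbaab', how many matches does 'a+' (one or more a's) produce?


Pattern 'a+' matches one or more consecutive a's.
String: 'ababaaaababbaab'
Scanning for runs of a:
  Match 1: 'a' (length 1)
  Match 2: 'a' (length 1)
  Match 3: 'aaaa' (length 4)
  Match 4: 'a' (length 1)
  Match 5: 'aa' (length 2)
Total matches: 5

5


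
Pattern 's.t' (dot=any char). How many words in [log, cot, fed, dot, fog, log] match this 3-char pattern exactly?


Pattern 's.t' means: starts with 's', any single char, ends with 't'.
Checking each word (must be exactly 3 chars):
  'log' (len=3): no
  'cot' (len=3): no
  'fed' (len=3): no
  'dot' (len=3): no
  'fog' (len=3): no
  'log' (len=3): no
Matching words: []
Total: 0

0


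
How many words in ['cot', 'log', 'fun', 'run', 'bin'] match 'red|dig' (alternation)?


Alternation 'red|dig' matches either 'red' or 'dig'.
Checking each word:
  'cot' -> no
  'log' -> no
  'fun' -> no
  'run' -> no
  'bin' -> no
Matches: []
Count: 0

0


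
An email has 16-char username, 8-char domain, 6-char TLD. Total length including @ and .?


An email address has format: username@domain.tld
Username length: 16
'@' character: 1
Domain length: 8
'.' character: 1
TLD length: 6
Total = 16 + 1 + 8 + 1 + 6 = 32

32


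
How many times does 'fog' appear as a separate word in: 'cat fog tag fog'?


Scanning each word for exact match 'fog':
  Word 1: 'cat' -> no
  Word 2: 'fog' -> MATCH
  Word 3: 'tag' -> no
  Word 4: 'fog' -> MATCH
Total matches: 2

2


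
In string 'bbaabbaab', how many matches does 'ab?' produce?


Pattern 'ab?' matches 'a' optionally followed by 'b'.
String: 'bbaabbaab'
Scanning left to right for 'a' then checking next char:
  Match 1: 'a' (a not followed by b)
  Match 2: 'ab' (a followed by b)
  Match 3: 'a' (a not followed by b)
  Match 4: 'ab' (a followed by b)
Total matches: 4

4


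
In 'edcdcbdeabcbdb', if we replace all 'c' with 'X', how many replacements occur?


re.sub('c', 'X', text) replaces every occurrence of 'c' with 'X'.
Text: 'edcdcbdeabcbdb'
Scanning for 'c':
  pos 2: 'c' -> replacement #1
  pos 4: 'c' -> replacement #2
  pos 10: 'c' -> replacement #3
Total replacements: 3

3


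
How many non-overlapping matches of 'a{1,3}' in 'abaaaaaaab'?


Pattern 'a{1,3}' matches between 1 and 3 consecutive a's (greedy).
String: 'abaaaaaaab'
Finding runs of a's and applying greedy matching:
  Run at pos 0: 'a' (length 1)
  Run at pos 2: 'aaaaaaa' (length 7)
Matches: ['a', 'aaa', 'aaa', 'a']
Count: 4

4


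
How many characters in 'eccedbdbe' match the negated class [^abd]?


Negated class [^abd] matches any char NOT in {a, b, d}
Scanning 'eccedbdbe':
  pos 0: 'e' -> MATCH
  pos 1: 'c' -> MATCH
  pos 2: 'c' -> MATCH
  pos 3: 'e' -> MATCH
  pos 4: 'd' -> no (excluded)
  pos 5: 'b' -> no (excluded)
  pos 6: 'd' -> no (excluded)
  pos 7: 'b' -> no (excluded)
  pos 8: 'e' -> MATCH
Total matches: 5

5


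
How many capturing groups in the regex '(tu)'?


To count capturing groups, count each '(' that starts a group.
Pattern: '(tu)'
Walking through the pattern:
  Position 0: '(' -> group #1
Total capturing groups: 1

1


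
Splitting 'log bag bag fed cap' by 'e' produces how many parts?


Splitting by 'e' breaks the string at each occurrence of the separator.
Text: 'log bag bag fed cap'
Parts after split:
  Part 1: 'log bag bag f'
  Part 2: 'd cap'
Total parts: 2

2


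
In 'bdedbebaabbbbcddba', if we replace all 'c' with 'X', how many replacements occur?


re.sub('c', 'X', text) replaces every occurrence of 'c' with 'X'.
Text: 'bdedbebaabbbbcddba'
Scanning for 'c':
  pos 13: 'c' -> replacement #1
Total replacements: 1

1


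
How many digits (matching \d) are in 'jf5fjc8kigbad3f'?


\d matches any digit 0-9.
Scanning 'jf5fjc8kigbad3f':
  pos 2: '5' -> DIGIT
  pos 6: '8' -> DIGIT
  pos 13: '3' -> DIGIT
Digits found: ['5', '8', '3']
Total: 3

3


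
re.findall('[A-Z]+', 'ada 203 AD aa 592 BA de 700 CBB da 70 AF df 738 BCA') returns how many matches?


Pattern '[A-Z]+' finds one or more uppercase letters.
Text: 'ada 203 AD aa 592 BA de 700 CBB da 70 AF df 738 BCA'
Scanning for matches:
  Match 1: 'AD'
  Match 2: 'BA'
  Match 3: 'CBB'
  Match 4: 'AF'
  Match 5: 'BCA'
Total matches: 5

5


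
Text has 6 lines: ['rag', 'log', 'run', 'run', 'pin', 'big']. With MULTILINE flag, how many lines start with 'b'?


With MULTILINE flag, ^ matches the start of each line.
Lines: ['rag', 'log', 'run', 'run', 'pin', 'big']
Checking which lines start with 'b':
  Line 1: 'rag' -> no
  Line 2: 'log' -> no
  Line 3: 'run' -> no
  Line 4: 'run' -> no
  Line 5: 'pin' -> no
  Line 6: 'big' -> MATCH
Matching lines: ['big']
Count: 1

1


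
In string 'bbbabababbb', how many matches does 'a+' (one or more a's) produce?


Pattern 'a+' matches one or more consecutive a's.
String: 'bbbabababbb'
Scanning for runs of a:
  Match 1: 'a' (length 1)
  Match 2: 'a' (length 1)
  Match 3: 'a' (length 1)
Total matches: 3

3


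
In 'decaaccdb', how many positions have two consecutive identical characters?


Looking for consecutive identical characters in 'decaaccdb':
  pos 0-1: 'd' vs 'e' -> different
  pos 1-2: 'e' vs 'c' -> different
  pos 2-3: 'c' vs 'a' -> different
  pos 3-4: 'a' vs 'a' -> MATCH ('aa')
  pos 4-5: 'a' vs 'c' -> different
  pos 5-6: 'c' vs 'c' -> MATCH ('cc')
  pos 6-7: 'c' vs 'd' -> different
  pos 7-8: 'd' vs 'b' -> different
Consecutive identical pairs: ['aa', 'cc']
Count: 2

2


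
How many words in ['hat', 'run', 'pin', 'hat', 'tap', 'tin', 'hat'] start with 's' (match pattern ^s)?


Pattern ^s anchors to start of word. Check which words begin with 's':
  'hat' -> no
  'run' -> no
  'pin' -> no
  'hat' -> no
  'tap' -> no
  'tin' -> no
  'hat' -> no
Matching words: []
Count: 0

0


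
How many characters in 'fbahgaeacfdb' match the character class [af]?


Character class [af] matches any of: {a, f}
Scanning string 'fbahgaeacfdb' character by character:
  pos 0: 'f' -> MATCH
  pos 1: 'b' -> no
  pos 2: 'a' -> MATCH
  pos 3: 'h' -> no
  pos 4: 'g' -> no
  pos 5: 'a' -> MATCH
  pos 6: 'e' -> no
  pos 7: 'a' -> MATCH
  pos 8: 'c' -> no
  pos 9: 'f' -> MATCH
  pos 10: 'd' -> no
  pos 11: 'b' -> no
Total matches: 5

5


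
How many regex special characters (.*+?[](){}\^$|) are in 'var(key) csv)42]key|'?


Regex special characters are: . * + ? [ ] ( ) { } \ ^ $ |
Scanning 'var(key) csv)42]key|':
  pos 3: '(' -> SPECIAL
  pos 7: ')' -> SPECIAL
  pos 12: ')' -> SPECIAL
  pos 15: ']' -> SPECIAL
  pos 19: '|' -> SPECIAL
Special chars found: ['(', ')', ')', ']', '|']
Total: 5

5


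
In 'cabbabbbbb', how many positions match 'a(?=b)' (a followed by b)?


Lookahead 'a(?=b)' matches 'a' only when followed by 'b'.
String: 'cabbabbbbb'
Checking each position where char is 'a':
  pos 1: 'a' -> MATCH (next='b')
  pos 4: 'a' -> MATCH (next='b')
Matching positions: [1, 4]
Count: 2

2


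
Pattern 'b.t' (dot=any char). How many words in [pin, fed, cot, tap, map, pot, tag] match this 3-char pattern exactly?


Pattern 'b.t' means: starts with 'b', any single char, ends with 't'.
Checking each word (must be exactly 3 chars):
  'pin' (len=3): no
  'fed' (len=3): no
  'cot' (len=3): no
  'tap' (len=3): no
  'map' (len=3): no
  'pot' (len=3): no
  'tag' (len=3): no
Matching words: []
Total: 0

0


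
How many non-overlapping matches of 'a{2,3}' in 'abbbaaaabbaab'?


Pattern 'a{2,3}' matches between 2 and 3 consecutive a's (greedy).
String: 'abbbaaaabbaab'
Finding runs of a's and applying greedy matching:
  Run at pos 0: 'a' (length 1)
  Run at pos 4: 'aaaa' (length 4)
  Run at pos 10: 'aa' (length 2)
Matches: ['aaa', 'aa']
Count: 2

2


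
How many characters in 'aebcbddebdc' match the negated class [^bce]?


Negated class [^bce] matches any char NOT in {b, c, e}
Scanning 'aebcbddebdc':
  pos 0: 'a' -> MATCH
  pos 1: 'e' -> no (excluded)
  pos 2: 'b' -> no (excluded)
  pos 3: 'c' -> no (excluded)
  pos 4: 'b' -> no (excluded)
  pos 5: 'd' -> MATCH
  pos 6: 'd' -> MATCH
  pos 7: 'e' -> no (excluded)
  pos 8: 'b' -> no (excluded)
  pos 9: 'd' -> MATCH
  pos 10: 'c' -> no (excluded)
Total matches: 4

4


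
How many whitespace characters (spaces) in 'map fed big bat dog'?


\s matches whitespace characters (spaces, tabs, etc.).
Text: 'map fed big bat dog'
This text has 5 words separated by spaces.
Number of spaces = number of words - 1 = 5 - 1 = 4

4


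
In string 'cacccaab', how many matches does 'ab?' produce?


Pattern 'ab?' matches 'a' optionally followed by 'b'.
String: 'cacccaab'
Scanning left to right for 'a' then checking next char:
  Match 1: 'a' (a not followed by b)
  Match 2: 'a' (a not followed by b)
  Match 3: 'ab' (a followed by b)
Total matches: 3

3


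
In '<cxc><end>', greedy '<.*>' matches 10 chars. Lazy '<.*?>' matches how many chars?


Greedy '<.*>' tries to match as MUCH as possible.
Lazy '<.*?>' tries to match as LITTLE as possible.

String: '<cxc><end>'
Greedy '<.*>' starts at first '<' and extends to the LAST '>': '<cxc><end>' (10 chars)
Lazy '<.*?>' starts at first '<' and stops at the FIRST '>': '<cxc>' (5 chars)

5


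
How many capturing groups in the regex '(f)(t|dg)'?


To count capturing groups, count each '(' that starts a group.
Pattern: '(f)(t|dg)'
Walking through the pattern:
  Position 0: '(' -> group #1
  Position 3: '(' -> group #2
Total capturing groups: 2

2


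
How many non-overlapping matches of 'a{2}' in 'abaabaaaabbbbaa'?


Pattern 'a{2}' matches exactly 2 consecutive a's (greedy, non-overlapping).
String: 'abaabaaaabbbbaa'
Scanning for runs of a's:
  Run at pos 0: 'a' (length 1) -> 0 match(es)
  Run at pos 2: 'aa' (length 2) -> 1 match(es)
  Run at pos 5: 'aaaa' (length 4) -> 2 match(es)
  Run at pos 13: 'aa' (length 2) -> 1 match(es)
Matches found: ['aa', 'aa', 'aa', 'aa']
Total: 4

4


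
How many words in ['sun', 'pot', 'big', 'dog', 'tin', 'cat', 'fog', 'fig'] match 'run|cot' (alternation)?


Alternation 'run|cot' matches either 'run' or 'cot'.
Checking each word:
  'sun' -> no
  'pot' -> no
  'big' -> no
  'dog' -> no
  'tin' -> no
  'cat' -> no
  'fog' -> no
  'fig' -> no
Matches: []
Count: 0

0


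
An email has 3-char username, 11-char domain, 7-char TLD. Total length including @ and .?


An email address has format: username@domain.tld
Username length: 3
'@' character: 1
Domain length: 11
'.' character: 1
TLD length: 7
Total = 3 + 1 + 11 + 1 + 7 = 23

23


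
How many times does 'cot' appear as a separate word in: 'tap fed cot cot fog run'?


Scanning each word for exact match 'cot':
  Word 1: 'tap' -> no
  Word 2: 'fed' -> no
  Word 3: 'cot' -> MATCH
  Word 4: 'cot' -> MATCH
  Word 5: 'fog' -> no
  Word 6: 'run' -> no
Total matches: 2

2


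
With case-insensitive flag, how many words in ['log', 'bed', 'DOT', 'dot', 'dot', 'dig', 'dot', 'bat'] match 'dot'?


Case-insensitive matching: compare each word's lowercase form to 'dot'.
  'log' -> lower='log' -> no
  'bed' -> lower='bed' -> no
  'DOT' -> lower='dot' -> MATCH
  'dot' -> lower='dot' -> MATCH
  'dot' -> lower='dot' -> MATCH
  'dig' -> lower='dig' -> no
  'dot' -> lower='dot' -> MATCH
  'bat' -> lower='bat' -> no
Matches: ['DOT', 'dot', 'dot', 'dot']
Count: 4

4


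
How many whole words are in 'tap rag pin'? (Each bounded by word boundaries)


Word boundaries (\b) mark the start/end of each word.
Text: 'tap rag pin'
Splitting by whitespace:
  Word 1: 'tap'
  Word 2: 'rag'
  Word 3: 'pin'
Total whole words: 3

3


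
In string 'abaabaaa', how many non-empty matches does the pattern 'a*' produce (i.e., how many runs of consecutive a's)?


Pattern 'a*' matches zero or more a's. We want non-empty runs of consecutive a's.
String: 'abaabaaa'
Walking through the string to find runs of a's:
  Run 1: positions 0-0 -> 'a'
  Run 2: positions 2-3 -> 'aa'
  Run 3: positions 5-7 -> 'aaa'
Non-empty runs found: ['a', 'aa', 'aaa']
Count: 3

3


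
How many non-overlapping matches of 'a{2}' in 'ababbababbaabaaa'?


Pattern 'a{2}' matches exactly 2 consecutive a's (greedy, non-overlapping).
String: 'ababbababbaabaaa'
Scanning for runs of a's:
  Run at pos 0: 'a' (length 1) -> 0 match(es)
  Run at pos 2: 'a' (length 1) -> 0 match(es)
  Run at pos 5: 'a' (length 1) -> 0 match(es)
  Run at pos 7: 'a' (length 1) -> 0 match(es)
  Run at pos 10: 'aa' (length 2) -> 1 match(es)
  Run at pos 13: 'aaa' (length 3) -> 1 match(es)
Matches found: ['aa', 'aa']
Total: 2

2


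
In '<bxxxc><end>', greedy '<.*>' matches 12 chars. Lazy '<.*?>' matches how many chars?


Greedy '<.*>' tries to match as MUCH as possible.
Lazy '<.*?>' tries to match as LITTLE as possible.

String: '<bxxxc><end>'
Greedy '<.*>' starts at first '<' and extends to the LAST '>': '<bxxxc><end>' (12 chars)
Lazy '<.*?>' starts at first '<' and stops at the FIRST '>': '<bxxxc>' (7 chars)

7


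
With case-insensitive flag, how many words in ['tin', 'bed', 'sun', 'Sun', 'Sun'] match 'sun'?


Case-insensitive matching: compare each word's lowercase form to 'sun'.
  'tin' -> lower='tin' -> no
  'bed' -> lower='bed' -> no
  'sun' -> lower='sun' -> MATCH
  'Sun' -> lower='sun' -> MATCH
  'Sun' -> lower='sun' -> MATCH
Matches: ['sun', 'Sun', 'Sun']
Count: 3

3


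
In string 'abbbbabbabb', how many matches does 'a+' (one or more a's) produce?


Pattern 'a+' matches one or more consecutive a's.
String: 'abbbbabbabb'
Scanning for runs of a:
  Match 1: 'a' (length 1)
  Match 2: 'a' (length 1)
  Match 3: 'a' (length 1)
Total matches: 3

3


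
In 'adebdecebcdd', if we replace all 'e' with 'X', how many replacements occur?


re.sub('e', 'X', text) replaces every occurrence of 'e' with 'X'.
Text: 'adebdecebcdd'
Scanning for 'e':
  pos 2: 'e' -> replacement #1
  pos 5: 'e' -> replacement #2
  pos 7: 'e' -> replacement #3
Total replacements: 3

3


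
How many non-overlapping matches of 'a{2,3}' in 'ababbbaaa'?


Pattern 'a{2,3}' matches between 2 and 3 consecutive a's (greedy).
String: 'ababbbaaa'
Finding runs of a's and applying greedy matching:
  Run at pos 0: 'a' (length 1)
  Run at pos 2: 'a' (length 1)
  Run at pos 6: 'aaa' (length 3)
Matches: ['aaa']
Count: 1

1


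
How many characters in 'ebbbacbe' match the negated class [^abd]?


Negated class [^abd] matches any char NOT in {a, b, d}
Scanning 'ebbbacbe':
  pos 0: 'e' -> MATCH
  pos 1: 'b' -> no (excluded)
  pos 2: 'b' -> no (excluded)
  pos 3: 'b' -> no (excluded)
  pos 4: 'a' -> no (excluded)
  pos 5: 'c' -> MATCH
  pos 6: 'b' -> no (excluded)
  pos 7: 'e' -> MATCH
Total matches: 3

3


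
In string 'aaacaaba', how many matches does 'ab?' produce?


Pattern 'ab?' matches 'a' optionally followed by 'b'.
String: 'aaacaaba'
Scanning left to right for 'a' then checking next char:
  Match 1: 'a' (a not followed by b)
  Match 2: 'a' (a not followed by b)
  Match 3: 'a' (a not followed by b)
  Match 4: 'a' (a not followed by b)
  Match 5: 'ab' (a followed by b)
  Match 6: 'a' (a not followed by b)
Total matches: 6

6


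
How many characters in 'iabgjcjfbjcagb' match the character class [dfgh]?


Character class [dfgh] matches any of: {d, f, g, h}
Scanning string 'iabgjcjfbjcagb' character by character:
  pos 0: 'i' -> no
  pos 1: 'a' -> no
  pos 2: 'b' -> no
  pos 3: 'g' -> MATCH
  pos 4: 'j' -> no
  pos 5: 'c' -> no
  pos 6: 'j' -> no
  pos 7: 'f' -> MATCH
  pos 8: 'b' -> no
  pos 9: 'j' -> no
  pos 10: 'c' -> no
  pos 11: 'a' -> no
  pos 12: 'g' -> MATCH
  pos 13: 'b' -> no
Total matches: 3

3


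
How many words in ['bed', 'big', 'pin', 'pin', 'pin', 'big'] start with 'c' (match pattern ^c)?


Pattern ^c anchors to start of word. Check which words begin with 'c':
  'bed' -> no
  'big' -> no
  'pin' -> no
  'pin' -> no
  'pin' -> no
  'big' -> no
Matching words: []
Count: 0

0


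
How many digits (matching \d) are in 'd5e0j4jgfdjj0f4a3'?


\d matches any digit 0-9.
Scanning 'd5e0j4jgfdjj0f4a3':
  pos 1: '5' -> DIGIT
  pos 3: '0' -> DIGIT
  pos 5: '4' -> DIGIT
  pos 12: '0' -> DIGIT
  pos 14: '4' -> DIGIT
  pos 16: '3' -> DIGIT
Digits found: ['5', '0', '4', '0', '4', '3']
Total: 6

6


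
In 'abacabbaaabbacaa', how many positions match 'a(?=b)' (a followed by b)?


Lookahead 'a(?=b)' matches 'a' only when followed by 'b'.
String: 'abacabbaaabbacaa'
Checking each position where char is 'a':
  pos 0: 'a' -> MATCH (next='b')
  pos 2: 'a' -> no (next='c')
  pos 4: 'a' -> MATCH (next='b')
  pos 7: 'a' -> no (next='a')
  pos 8: 'a' -> no (next='a')
  pos 9: 'a' -> MATCH (next='b')
  pos 12: 'a' -> no (next='c')
  pos 14: 'a' -> no (next='a')
Matching positions: [0, 4, 9]
Count: 3

3


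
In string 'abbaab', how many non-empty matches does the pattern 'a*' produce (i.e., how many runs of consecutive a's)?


Pattern 'a*' matches zero or more a's. We want non-empty runs of consecutive a's.
String: 'abbaab'
Walking through the string to find runs of a's:
  Run 1: positions 0-0 -> 'a'
  Run 2: positions 3-4 -> 'aa'
Non-empty runs found: ['a', 'aa']
Count: 2

2


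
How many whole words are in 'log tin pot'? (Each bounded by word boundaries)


Word boundaries (\b) mark the start/end of each word.
Text: 'log tin pot'
Splitting by whitespace:
  Word 1: 'log'
  Word 2: 'tin'
  Word 3: 'pot'
Total whole words: 3

3


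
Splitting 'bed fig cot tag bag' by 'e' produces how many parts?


Splitting by 'e' breaks the string at each occurrence of the separator.
Text: 'bed fig cot tag bag'
Parts after split:
  Part 1: 'b'
  Part 2: 'd fig cot tag bag'
Total parts: 2

2


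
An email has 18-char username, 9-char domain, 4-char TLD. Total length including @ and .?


An email address has format: username@domain.tld
Username length: 18
'@' character: 1
Domain length: 9
'.' character: 1
TLD length: 4
Total = 18 + 1 + 9 + 1 + 4 = 33

33


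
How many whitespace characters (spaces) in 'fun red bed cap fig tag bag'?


\s matches whitespace characters (spaces, tabs, etc.).
Text: 'fun red bed cap fig tag bag'
This text has 7 words separated by spaces.
Number of spaces = number of words - 1 = 7 - 1 = 6

6


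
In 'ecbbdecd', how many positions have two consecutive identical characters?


Looking for consecutive identical characters in 'ecbbdecd':
  pos 0-1: 'e' vs 'c' -> different
  pos 1-2: 'c' vs 'b' -> different
  pos 2-3: 'b' vs 'b' -> MATCH ('bb')
  pos 3-4: 'b' vs 'd' -> different
  pos 4-5: 'd' vs 'e' -> different
  pos 5-6: 'e' vs 'c' -> different
  pos 6-7: 'c' vs 'd' -> different
Consecutive identical pairs: ['bb']
Count: 1

1


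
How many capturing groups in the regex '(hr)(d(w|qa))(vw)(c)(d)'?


To count capturing groups, count each '(' that starts a group.
Pattern: '(hr)(d(w|qa))(vw)(c)(d)'
Walking through the pattern:
  Position 0: '(' -> group #1
  Position 4: '(' -> group #2
  Position 6: '(' -> group #3
  Position 13: '(' -> group #4
  Position 17: '(' -> group #5
  Position 20: '(' -> group #6
Total capturing groups: 6

6


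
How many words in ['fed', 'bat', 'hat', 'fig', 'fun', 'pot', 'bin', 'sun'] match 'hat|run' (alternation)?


Alternation 'hat|run' matches either 'hat' or 'run'.
Checking each word:
  'fed' -> no
  'bat' -> no
  'hat' -> MATCH
  'fig' -> no
  'fun' -> no
  'pot' -> no
  'bin' -> no
  'sun' -> no
Matches: ['hat']
Count: 1

1


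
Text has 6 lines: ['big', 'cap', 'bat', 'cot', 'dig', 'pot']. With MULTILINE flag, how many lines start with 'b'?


With MULTILINE flag, ^ matches the start of each line.
Lines: ['big', 'cap', 'bat', 'cot', 'dig', 'pot']
Checking which lines start with 'b':
  Line 1: 'big' -> MATCH
  Line 2: 'cap' -> no
  Line 3: 'bat' -> MATCH
  Line 4: 'cot' -> no
  Line 5: 'dig' -> no
  Line 6: 'pot' -> no
Matching lines: ['big', 'bat']
Count: 2

2


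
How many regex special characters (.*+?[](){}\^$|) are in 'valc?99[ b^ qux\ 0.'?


Regex special characters are: . * + ? [ ] ( ) { } \ ^ $ |
Scanning 'valc?99[ b^ qux\ 0.':
  pos 4: '?' -> SPECIAL
  pos 7: '[' -> SPECIAL
  pos 10: '^' -> SPECIAL
  pos 15: '\' -> SPECIAL
  pos 18: '.' -> SPECIAL
Special chars found: ['?', '[', '^', '\\', '.']
Total: 5

5


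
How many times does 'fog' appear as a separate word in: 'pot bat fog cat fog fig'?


Scanning each word for exact match 'fog':
  Word 1: 'pot' -> no
  Word 2: 'bat' -> no
  Word 3: 'fog' -> MATCH
  Word 4: 'cat' -> no
  Word 5: 'fog' -> MATCH
  Word 6: 'fig' -> no
Total matches: 2

2


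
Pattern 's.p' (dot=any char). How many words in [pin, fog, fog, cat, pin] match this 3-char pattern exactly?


Pattern 's.p' means: starts with 's', any single char, ends with 'p'.
Checking each word (must be exactly 3 chars):
  'pin' (len=3): no
  'fog' (len=3): no
  'fog' (len=3): no
  'cat' (len=3): no
  'pin' (len=3): no
Matching words: []
Total: 0

0


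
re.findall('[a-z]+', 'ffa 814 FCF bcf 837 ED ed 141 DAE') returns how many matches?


Pattern '[a-z]+' finds one or more lowercase letters.
Text: 'ffa 814 FCF bcf 837 ED ed 141 DAE'
Scanning for matches:
  Match 1: 'ffa'
  Match 2: 'bcf'
  Match 3: 'ed'
Total matches: 3

3


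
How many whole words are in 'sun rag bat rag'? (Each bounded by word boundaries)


Word boundaries (\b) mark the start/end of each word.
Text: 'sun rag bat rag'
Splitting by whitespace:
  Word 1: 'sun'
  Word 2: 'rag'
  Word 3: 'bat'
  Word 4: 'rag'
Total whole words: 4

4


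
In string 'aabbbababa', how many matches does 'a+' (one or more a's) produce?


Pattern 'a+' matches one or more consecutive a's.
String: 'aabbbababa'
Scanning for runs of a:
  Match 1: 'aa' (length 2)
  Match 2: 'a' (length 1)
  Match 3: 'a' (length 1)
  Match 4: 'a' (length 1)
Total matches: 4

4


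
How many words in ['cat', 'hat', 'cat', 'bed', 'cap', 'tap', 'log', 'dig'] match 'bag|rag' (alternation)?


Alternation 'bag|rag' matches either 'bag' or 'rag'.
Checking each word:
  'cat' -> no
  'hat' -> no
  'cat' -> no
  'bed' -> no
  'cap' -> no
  'tap' -> no
  'log' -> no
  'dig' -> no
Matches: []
Count: 0

0


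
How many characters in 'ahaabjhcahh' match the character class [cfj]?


Character class [cfj] matches any of: {c, f, j}
Scanning string 'ahaabjhcahh' character by character:
  pos 0: 'a' -> no
  pos 1: 'h' -> no
  pos 2: 'a' -> no
  pos 3: 'a' -> no
  pos 4: 'b' -> no
  pos 5: 'j' -> MATCH
  pos 6: 'h' -> no
  pos 7: 'c' -> MATCH
  pos 8: 'a' -> no
  pos 9: 'h' -> no
  pos 10: 'h' -> no
Total matches: 2

2


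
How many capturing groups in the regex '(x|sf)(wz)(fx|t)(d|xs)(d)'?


To count capturing groups, count each '(' that starts a group.
Pattern: '(x|sf)(wz)(fx|t)(d|xs)(d)'
Walking through the pattern:
  Position 0: '(' -> group #1
  Position 6: '(' -> group #2
  Position 10: '(' -> group #3
  Position 16: '(' -> group #4
  Position 22: '(' -> group #5
Total capturing groups: 5

5


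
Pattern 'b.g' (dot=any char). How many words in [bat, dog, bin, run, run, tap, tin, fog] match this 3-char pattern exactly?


Pattern 'b.g' means: starts with 'b', any single char, ends with 'g'.
Checking each word (must be exactly 3 chars):
  'bat' (len=3): no
  'dog' (len=3): no
  'bin' (len=3): no
  'run' (len=3): no
  'run' (len=3): no
  'tap' (len=3): no
  'tin' (len=3): no
  'fog' (len=3): no
Matching words: []
Total: 0

0


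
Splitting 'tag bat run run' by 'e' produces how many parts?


Splitting by 'e' breaks the string at each occurrence of the separator.
Text: 'tag bat run run'
Parts after split:
  Part 1: 'tag bat run run'
Total parts: 1

1


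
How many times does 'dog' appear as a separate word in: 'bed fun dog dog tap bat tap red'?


Scanning each word for exact match 'dog':
  Word 1: 'bed' -> no
  Word 2: 'fun' -> no
  Word 3: 'dog' -> MATCH
  Word 4: 'dog' -> MATCH
  Word 5: 'tap' -> no
  Word 6: 'bat' -> no
  Word 7: 'tap' -> no
  Word 8: 'red' -> no
Total matches: 2

2


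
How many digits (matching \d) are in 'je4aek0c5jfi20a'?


\d matches any digit 0-9.
Scanning 'je4aek0c5jfi20a':
  pos 2: '4' -> DIGIT
  pos 6: '0' -> DIGIT
  pos 8: '5' -> DIGIT
  pos 12: '2' -> DIGIT
  pos 13: '0' -> DIGIT
Digits found: ['4', '0', '5', '2', '0']
Total: 5

5


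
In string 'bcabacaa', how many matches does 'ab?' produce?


Pattern 'ab?' matches 'a' optionally followed by 'b'.
String: 'bcabacaa'
Scanning left to right for 'a' then checking next char:
  Match 1: 'ab' (a followed by b)
  Match 2: 'a' (a not followed by b)
  Match 3: 'a' (a not followed by b)
  Match 4: 'a' (a not followed by b)
Total matches: 4

4


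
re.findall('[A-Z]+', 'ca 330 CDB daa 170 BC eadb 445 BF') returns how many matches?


Pattern '[A-Z]+' finds one or more uppercase letters.
Text: 'ca 330 CDB daa 170 BC eadb 445 BF'
Scanning for matches:
  Match 1: 'CDB'
  Match 2: 'BC'
  Match 3: 'BF'
Total matches: 3

3


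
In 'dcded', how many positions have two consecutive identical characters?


Looking for consecutive identical characters in 'dcded':
  pos 0-1: 'd' vs 'c' -> different
  pos 1-2: 'c' vs 'd' -> different
  pos 2-3: 'd' vs 'e' -> different
  pos 3-4: 'e' vs 'd' -> different
Consecutive identical pairs: []
Count: 0

0


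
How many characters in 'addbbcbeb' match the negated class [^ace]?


Negated class [^ace] matches any char NOT in {a, c, e}
Scanning 'addbbcbeb':
  pos 0: 'a' -> no (excluded)
  pos 1: 'd' -> MATCH
  pos 2: 'd' -> MATCH
  pos 3: 'b' -> MATCH
  pos 4: 'b' -> MATCH
  pos 5: 'c' -> no (excluded)
  pos 6: 'b' -> MATCH
  pos 7: 'e' -> no (excluded)
  pos 8: 'b' -> MATCH
Total matches: 6

6


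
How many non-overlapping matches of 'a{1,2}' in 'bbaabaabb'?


Pattern 'a{1,2}' matches between 1 and 2 consecutive a's (greedy).
String: 'bbaabaabb'
Finding runs of a's and applying greedy matching:
  Run at pos 2: 'aa' (length 2)
  Run at pos 5: 'aa' (length 2)
Matches: ['aa', 'aa']
Count: 2

2


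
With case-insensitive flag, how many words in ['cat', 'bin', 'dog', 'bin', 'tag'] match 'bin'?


Case-insensitive matching: compare each word's lowercase form to 'bin'.
  'cat' -> lower='cat' -> no
  'bin' -> lower='bin' -> MATCH
  'dog' -> lower='dog' -> no
  'bin' -> lower='bin' -> MATCH
  'tag' -> lower='tag' -> no
Matches: ['bin', 'bin']
Count: 2

2


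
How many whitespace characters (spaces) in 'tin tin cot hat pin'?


\s matches whitespace characters (spaces, tabs, etc.).
Text: 'tin tin cot hat pin'
This text has 5 words separated by spaces.
Number of spaces = number of words - 1 = 5 - 1 = 4

4


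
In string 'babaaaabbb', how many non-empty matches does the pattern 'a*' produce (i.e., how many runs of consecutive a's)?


Pattern 'a*' matches zero or more a's. We want non-empty runs of consecutive a's.
String: 'babaaaabbb'
Walking through the string to find runs of a's:
  Run 1: positions 1-1 -> 'a'
  Run 2: positions 3-6 -> 'aaaa'
Non-empty runs found: ['a', 'aaaa']
Count: 2

2


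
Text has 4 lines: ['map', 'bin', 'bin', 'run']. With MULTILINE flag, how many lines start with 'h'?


With MULTILINE flag, ^ matches the start of each line.
Lines: ['map', 'bin', 'bin', 'run']
Checking which lines start with 'h':
  Line 1: 'map' -> no
  Line 2: 'bin' -> no
  Line 3: 'bin' -> no
  Line 4: 'run' -> no
Matching lines: []
Count: 0

0
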